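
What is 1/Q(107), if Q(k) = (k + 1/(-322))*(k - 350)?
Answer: -322/8372079 ≈ -3.8461e-5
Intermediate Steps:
Q(k) = (-350 + k)*(-1/322 + k) (Q(k) = (k - 1/322)*(-350 + k) = (-1/322 + k)*(-350 + k) = (-350 + k)*(-1/322 + k))
1/Q(107) = 1/(25/23 + 107² - 112701/322*107) = 1/(25/23 + 11449 - 12059007/322) = 1/(-8372079/322) = -322/8372079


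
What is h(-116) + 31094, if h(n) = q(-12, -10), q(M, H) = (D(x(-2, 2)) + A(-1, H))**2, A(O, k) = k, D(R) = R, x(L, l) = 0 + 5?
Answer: 31119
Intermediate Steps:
x(L, l) = 5
q(M, H) = (5 + H)**2
h(n) = 25 (h(n) = (5 - 10)**2 = (-5)**2 = 25)
h(-116) + 31094 = 25 + 31094 = 31119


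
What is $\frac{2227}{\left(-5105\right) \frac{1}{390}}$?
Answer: $- \frac{173706}{1021} \approx -170.13$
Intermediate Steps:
$\frac{2227}{\left(-5105\right) \frac{1}{390}} = \frac{2227}{- \frac{1021}{78}} = 2227 \left(- \frac{78}{1021}\right) = - \frac{173706}{1021}$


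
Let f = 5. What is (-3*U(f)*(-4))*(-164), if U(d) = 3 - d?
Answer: 3936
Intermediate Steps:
(-3*U(f)*(-4))*(-164) = (-3*(3 - 1*5)*(-4))*(-164) = (-3*(3 - 5)*(-4))*(-164) = (-3*(-2)*(-4))*(-164) = (6*(-4))*(-164) = -24*(-164) = 3936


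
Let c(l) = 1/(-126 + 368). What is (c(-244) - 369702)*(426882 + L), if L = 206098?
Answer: -28315690290670/121 ≈ -2.3401e+11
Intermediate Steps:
c(l) = 1/242
(c(-244) - 369702)*(426882 + L) = (1/242 - 369702)*(426882 + 206098) = -89467883/242*632980 = -28315690290670/121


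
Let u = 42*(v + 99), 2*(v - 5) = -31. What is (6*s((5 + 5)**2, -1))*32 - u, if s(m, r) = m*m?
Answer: 1916283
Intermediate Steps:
v = -21/2 (v = 5 + (1/2)*(-31) = 5 - 31/2 = -21/2 ≈ -10.500)
s(m, r) = m**2
u = 3717 (u = 42*(-21/2 + 99) = 42*(177/2) = 3717)
(6*s((5 + 5)**2, -1))*32 - u = (6*((5 + 5)**2)**2)*32 - 1*3717 = (6*(10**2)**2)*32 - 3717 = (6*100**2)*32 - 3717 = (6*10000)*32 - 3717 = 60000*32 - 3717 = 1920000 - 3717 = 1916283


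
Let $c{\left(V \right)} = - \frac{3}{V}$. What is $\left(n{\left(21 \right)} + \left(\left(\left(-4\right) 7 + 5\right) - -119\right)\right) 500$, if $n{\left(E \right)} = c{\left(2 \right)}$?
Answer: $47250$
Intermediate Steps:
$n{\left(E \right)} = - \frac{3}{2}$
$\left(n{\left(21 \right)} + \left(\left(\left(-4\right) 7 + 5\right) - -119\right)\right) 500 = \left(- \frac{3}{2} + \left(\left(\left(-4\right) 7 + 5\right) - -119\right)\right) 500 = \left(- \frac{3}{2} + \left(\left(-28 + 5\right) + 119\right)\right) 500 = \left(- \frac{3}{2} + \left(-23 + 119\right)\right) 500 = \left(- \frac{3}{2} + 96\right) 500 = \frac{189}{2} \cdot 500 = 47250$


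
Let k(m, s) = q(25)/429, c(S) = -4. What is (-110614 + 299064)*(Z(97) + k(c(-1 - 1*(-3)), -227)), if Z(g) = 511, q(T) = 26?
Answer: 3178209250/33 ≈ 9.6309e+7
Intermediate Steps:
k(m, s) = 2/33 (k(m, s) = 26/429 = 26*(1/429) = 2/33)
(-110614 + 299064)*(Z(97) + k(c(-1 - 1*(-3)), -227)) = (-110614 + 299064)*(511 + 2/33) = 188450*(16865/33) = 3178209250/33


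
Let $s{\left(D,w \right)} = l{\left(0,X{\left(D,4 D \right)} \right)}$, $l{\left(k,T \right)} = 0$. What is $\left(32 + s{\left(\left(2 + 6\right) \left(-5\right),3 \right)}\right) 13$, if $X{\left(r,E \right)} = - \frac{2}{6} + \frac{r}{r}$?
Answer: $416$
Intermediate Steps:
$X{\left(r,E \right)} = \frac{2}{3}$ ($X{\left(r,E \right)} = \left(-2\right) \frac{1}{6} + 1 = - \frac{1}{3} + 1 = \frac{2}{3}$)
$s{\left(D,w \right)} = 0$
$\left(32 + s{\left(\left(2 + 6\right) \left(-5\right),3 \right)}\right) 13 = \left(32 + 0\right) 13 = 32 \cdot 13 = 416$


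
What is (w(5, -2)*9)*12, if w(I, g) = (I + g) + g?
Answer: 108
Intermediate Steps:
w(I, g) = I + 2*g
(w(5, -2)*9)*12 = ((5 + 2*(-2))*9)*12 = ((5 - 4)*9)*12 = (1*9)*12 = 9*12 = 108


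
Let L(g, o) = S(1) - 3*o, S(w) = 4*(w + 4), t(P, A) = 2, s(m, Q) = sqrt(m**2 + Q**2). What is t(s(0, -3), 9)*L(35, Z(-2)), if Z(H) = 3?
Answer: 22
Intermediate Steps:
s(m, Q) = sqrt(Q**2 + m**2)
S(w) = 16 + 4*w (S(w) = 4*(4 + w) = 16 + 4*w)
L(g, o) = 20 - 3*o (L(g, o) = (16 + 4*1) - 3*o = (16 + 4) - 3*o = 20 - 3*o)
t(s(0, -3), 9)*L(35, Z(-2)) = 2*(20 - 3*3) = 2*(20 - 9) = 2*11 = 22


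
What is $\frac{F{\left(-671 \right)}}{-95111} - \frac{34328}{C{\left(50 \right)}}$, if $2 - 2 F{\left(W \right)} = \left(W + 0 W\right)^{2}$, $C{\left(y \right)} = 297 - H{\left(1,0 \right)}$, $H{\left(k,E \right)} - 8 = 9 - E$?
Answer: $- \frac{114354891}{951110} \approx -120.23$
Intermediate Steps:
$H{\left(k,E \right)} = 17 - E$ ($H{\left(k,E \right)} = 8 - \left(-9 + E\right) = 17 - E$)
$C{\left(y \right)} = 280$ ($C{\left(y \right)} = 297 - \left(17 - 0\right) = 297 - \left(17 + 0\right) = 297 - 17 = 280$)
$F{\left(W \right)} = 1 - \frac{W^{2}}{2}$ ($F{\left(W \right)} = 1 - \frac{\left(W + 0 W\right)^{2}}{2} = 1 - \frac{\left(W + 0\right)^{2}}{2} = 1 - \frac{W^{2}}{2}$)
$\frac{F{\left(-671 \right)}}{-95111} - \frac{34328}{C{\left(50 \right)}} = \frac{1 - \frac{\left(-671\right)^{2}}{2}}{-95111} - \frac{34328}{280} = \left(1 - \frac{450241}{2}\right) \left(- \frac{1}{95111}\right) - \frac{613}{5} = \left(- \frac{450239}{2}\right) \left(- \frac{1}{95111}\right) - \frac{613}{5} = \frac{450239}{190222} - \frac{613}{5} = - \frac{114354891}{951110}$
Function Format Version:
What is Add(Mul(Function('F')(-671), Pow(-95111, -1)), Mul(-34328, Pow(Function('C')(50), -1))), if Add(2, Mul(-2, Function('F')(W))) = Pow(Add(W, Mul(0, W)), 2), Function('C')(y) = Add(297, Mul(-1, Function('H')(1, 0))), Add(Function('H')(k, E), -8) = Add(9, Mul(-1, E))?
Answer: Rational(-114354891, 951110) ≈ -120.23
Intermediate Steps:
Function('H')(k, E) = Add(17, Mul(-1, E)) (Function('H')(k, E) = Add(8, Add(9, Mul(-1, E))) = Add(17, Mul(-1, E)))
Function('C')(y) = 280 (Function('C')(y) = Add(297, Mul(-1, Add(17, Mul(-1, 0)))) = Add(297, Mul(-1, Add(17, 0))) = Add(297, Mul(-1, 17)) = Add(297, -17) = 280)
Function('F')(W) = Add(1, Mul(Rational(-1, 2), Pow(W, 2))) (Function('F')(W) = Add(1, Mul(Rational(-1, 2), Pow(Add(W, Mul(0, W)), 2))) = Add(1, Mul(Rational(-1, 2), Pow(Add(W, 0), 2))) = Add(1, Mul(Rational(-1, 2), Pow(W, 2))))
Add(Mul(Function('F')(-671), Pow(-95111, -1)), Mul(-34328, Pow(Function('C')(50), -1))) = Add(Mul(Add(1, Mul(Rational(-1, 2), Pow(-671, 2))), Pow(-95111, -1)), Mul(-34328, Pow(280, -1))) = Add(Mul(Add(1, Mul(Rational(-1, 2), 450241)), Rational(-1, 95111)), Mul(-34328, Rational(1, 280))) = Add(Mul(Add(1, Rational(-450241, 2)), Rational(-1, 95111)), Rational(-613, 5)) = Add(Mul(Rational(-450239, 2), Rational(-1, 95111)), Rational(-613, 5)) = Add(Rational(450239, 190222), Rational(-613, 5)) = Rational(-114354891, 951110)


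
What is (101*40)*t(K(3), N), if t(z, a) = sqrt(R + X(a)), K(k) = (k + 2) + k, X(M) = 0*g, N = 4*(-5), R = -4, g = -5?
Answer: 8080*I ≈ 8080.0*I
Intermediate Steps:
N = -20
X(M) = 0 (X(M) = 0*(-5) = 0)
K(k) = 2 + 2*k (K(k) = (2 + k) + k = 2 + 2*k)
t(z, a) = 2*I (t(z, a) = sqrt(-4 + 0) = sqrt(-4) = 2*I)
(101*40)*t(K(3), N) = (101*40)*(2*I) = 4040*(2*I) = 8080*I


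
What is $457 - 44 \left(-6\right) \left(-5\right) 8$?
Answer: $-10103$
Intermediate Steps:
$457 - 44 \left(-6\right) \left(-5\right) 8 = 457 - 44 \cdot 30 \cdot 8 = 457 - 10560 = -10103$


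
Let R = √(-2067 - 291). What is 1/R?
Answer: -I*√262/786 ≈ -0.020593*I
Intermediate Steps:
R = 3*I*√262 (R = √(-2358) = 3*I*√262 ≈ 48.559*I)
1/R = 1/(3*I*√262) = -I*√262/786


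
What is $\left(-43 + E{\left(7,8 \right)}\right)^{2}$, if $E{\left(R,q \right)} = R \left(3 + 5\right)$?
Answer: $169$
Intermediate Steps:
$E{\left(R,q \right)} = 8 R$ ($E{\left(R,q \right)} = R 8 = 8 R$)
$\left(-43 + E{\left(7,8 \right)}\right)^{2} = \left(-43 + 8 \cdot 7\right)^{2} = \left(-43 + 56\right)^{2} = 13^{2} = 169$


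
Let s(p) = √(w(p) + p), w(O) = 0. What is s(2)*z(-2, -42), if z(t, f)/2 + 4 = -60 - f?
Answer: -44*√2 ≈ -62.225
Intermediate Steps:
s(p) = √p (s(p) = √(0 + p) = √p)
z(t, f) = -128 - 2*f (z(t, f) = -8 + 2*(-60 - f) = -8 + (-120 - 2*f) = -128 - 2*f)
s(2)*z(-2, -42) = √2*(-128 - 2*(-42)) = √2*(-128 + 84) = √2*(-44) = -44*√2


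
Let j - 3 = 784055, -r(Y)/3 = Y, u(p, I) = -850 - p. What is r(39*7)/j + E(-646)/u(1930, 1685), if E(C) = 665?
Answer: -52367539/217968124 ≈ -0.24025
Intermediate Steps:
r(Y) = -3*Y
j = 784058 (j = 3 + 784055 = 784058)
r(39*7)/j + E(-646)/u(1930, 1685) = -117*7/784058 + 665/(-850 - 1*1930) = -3*273*(1/784058) + 665/(-850 - 1930) = -819*1/784058 + 665/(-2780) = -819/784058 + 665*(-1/2780) = -819/784058 - 133/556 = -52367539/217968124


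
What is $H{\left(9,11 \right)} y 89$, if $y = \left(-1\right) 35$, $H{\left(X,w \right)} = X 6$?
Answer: $-168210$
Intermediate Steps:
$H{\left(X,w \right)} = 6 X$
$y = -35$
$H{\left(9,11 \right)} y 89 = 6 \cdot 9 \left(-35\right) 89 = 54 \left(-35\right) 89 = \left(-1890\right) 89 = -168210$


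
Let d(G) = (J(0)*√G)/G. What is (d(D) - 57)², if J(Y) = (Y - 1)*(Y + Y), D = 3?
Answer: 3249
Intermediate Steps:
J(Y) = 2*Y*(-1 + Y) (J(Y) = (-1 + Y)*(2*Y) = 2*Y*(-1 + Y))
d(G) = 0 (d(G) = ((2*0*(-1 + 0))*√G)/G = ((2*0*(-1))*√G)/G = (0*√G)/G = 0/G = 0)
(d(D) - 57)² = (0 - 57)² = (-57)² = 3249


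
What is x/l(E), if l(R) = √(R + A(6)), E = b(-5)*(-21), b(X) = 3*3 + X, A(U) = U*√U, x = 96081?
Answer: 32027*√6/(2*√(-14 + √6)) ≈ -11541.0*I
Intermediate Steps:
A(U) = U^(3/2)
b(X) = 9 + X
E = -84 (E = (9 - 5)*(-21) = 4*(-21) = -84)
l(R) = √(R + 6*√6) (l(R) = √(R + 6^(3/2)) = √(R + 6*√6))
x/l(E) = 96081/(√(-84 + 6*√6)) = 96081/√(-84 + 6*√6)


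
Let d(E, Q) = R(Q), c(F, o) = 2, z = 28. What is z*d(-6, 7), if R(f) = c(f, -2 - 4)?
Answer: 56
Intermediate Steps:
R(f) = 2
d(E, Q) = 2
z*d(-6, 7) = 28*2 = 56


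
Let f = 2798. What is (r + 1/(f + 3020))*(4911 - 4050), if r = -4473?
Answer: -22406589093/5818 ≈ -3.8513e+6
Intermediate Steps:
(r + 1/(f + 3020))*(4911 - 4050) = (-4473 + 1/(2798 + 3020))*(4911 - 4050) = (-4473 + 1/5818)*861 = -26023913/5818*861 = -22406589093/5818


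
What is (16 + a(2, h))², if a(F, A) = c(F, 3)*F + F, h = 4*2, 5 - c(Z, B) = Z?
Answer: 576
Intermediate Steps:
c(Z, B) = 5 - Z
h = 8
a(F, A) = F + F*(5 - F) (a(F, A) = (5 - F)*F + F = F*(5 - F) + F = F + F*(5 - F))
(16 + a(2, h))² = (16 + 2*(6 - 1*2))² = (16 + 2*(6 - 2))² = (16 + 2*4)² = (16 + 8)² = 24² = 576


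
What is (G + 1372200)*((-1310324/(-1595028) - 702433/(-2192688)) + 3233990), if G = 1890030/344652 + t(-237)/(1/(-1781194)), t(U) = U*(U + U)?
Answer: -984860073767814941454866071282007/1521951358332384 ≈ -6.4710e+17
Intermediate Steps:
t(U) = 2*U² (t(U) = U*(2*U) = 2*U²)
G = -11493901310323819/57442 (G = 1890030/344652 + (2*(-237)²)/(1/(-1781194)) = 1890030*(1/344652) + (2*56169)/(-1/1781194) = 315005/57442 + 112338*(-1781194) = 315005/57442 - 200095771572 = -11493901310323819/57442 ≈ -2.0010e+11)
(G + 1372200)*((-1310324/(-1595028) - 702433/(-2192688)) + 3233990) = (-11493901310323819/57442 + 1372200)*((-1310324/(-1595028) - 702433/(-2192688)) + 3233990) = -11493822488411419*((-1310324*(-1/1595028) - 702433*(-1/2192688)) + 3233990)/57442 = -11493822488411419*((327581/398757 + 702433/2192688) + 3233990)/57442 = -11493822488411419*(332794334503/291449896272 + 3233990)/57442 = -11493822488411419/57442*942546382839019783/291449896272 = -984860073767814941454866071282007/1521951358332384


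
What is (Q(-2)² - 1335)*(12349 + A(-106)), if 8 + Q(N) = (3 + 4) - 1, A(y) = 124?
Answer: -16601563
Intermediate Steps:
Q(N) = -2 (Q(N) = -8 + ((3 + 4) - 1) = -8 + (7 - 1) = -8 + 6 = -2)
(Q(-2)² - 1335)*(12349 + A(-106)) = ((-2)² - 1335)*(12349 + 124) = (4 - 1335)*12473 = -1331*12473 = -16601563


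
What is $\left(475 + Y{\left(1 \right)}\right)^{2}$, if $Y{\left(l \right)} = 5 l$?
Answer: $230400$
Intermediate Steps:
$\left(475 + Y{\left(1 \right)}\right)^{2} = \left(475 + 5 \cdot 1\right)^{2} = \left(475 + 5\right)^{2} = 480^{2} = 230400$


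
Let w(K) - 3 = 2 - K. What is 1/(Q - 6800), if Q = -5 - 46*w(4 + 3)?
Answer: -1/6713 ≈ -0.00014896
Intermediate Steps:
w(K) = 5 - K (w(K) = 3 + (2 - K) = 5 - K)
Q = 87 (Q = -5 - 46*(5 - (4 + 3)) = -5 - 46*(5 - 1*7) = -5 - 46*(5 - 7) = -5 - 46*(-2) = -5 + 92 = 87)
1/(Q - 6800) = 1/(87 - 6800) = 1/(-6713) = -1/6713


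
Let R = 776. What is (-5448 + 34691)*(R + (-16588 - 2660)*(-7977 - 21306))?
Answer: 16482523350280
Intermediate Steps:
(-5448 + 34691)*(R + (-16588 - 2660)*(-7977 - 21306)) = (-5448 + 34691)*(776 + (-16588 - 2660)*(-7977 - 21306)) = 29243*(776 - 19248*(-29283)) = 29243*(776 + 563639184) = 29243*563639960 = 16482523350280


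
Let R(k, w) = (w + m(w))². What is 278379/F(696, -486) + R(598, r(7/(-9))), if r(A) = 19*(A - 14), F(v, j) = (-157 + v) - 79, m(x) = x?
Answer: 11772290059/37260 ≈ 3.1595e+5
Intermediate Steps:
F(v, j) = -236 + v
r(A) = -266 + 19*A (r(A) = 19*(-14 + A) = -266 + 19*A)
R(k, w) = 4*w² (R(k, w) = (w + w)² = (2*w)² = 4*w²)
278379/F(696, -486) + R(598, r(7/(-9))) = 278379/(-236 + 696) + 4*(-266 + 19*(7/(-9)))² = 278379/460 + 4*(-266 + 19*(7*(-⅑)))² = 278379*(1/460) + 4*(-266 + 19*(-7/9))² = 278379/460 + 4*(-266 - 133/9)² = 278379/460 + 4*(-2527/9)² = 278379/460 + 4*(6385729/81) = 278379/460 + 25542916/81 = 11772290059/37260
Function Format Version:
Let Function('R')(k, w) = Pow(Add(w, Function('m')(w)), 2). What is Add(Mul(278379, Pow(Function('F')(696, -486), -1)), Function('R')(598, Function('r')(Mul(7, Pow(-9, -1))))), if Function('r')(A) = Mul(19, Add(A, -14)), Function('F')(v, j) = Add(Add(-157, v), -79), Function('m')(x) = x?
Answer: Rational(11772290059, 37260) ≈ 3.1595e+5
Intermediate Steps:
Function('F')(v, j) = Add(-236, v)
Function('r')(A) = Add(-266, Mul(19, A)) (Function('r')(A) = Mul(19, Add(-14, A)) = Add(-266, Mul(19, A)))
Function('R')(k, w) = Mul(4, Pow(w, 2)) (Function('R')(k, w) = Pow(Add(w, w), 2) = Pow(Mul(2, w), 2) = Mul(4, Pow(w, 2)))
Add(Mul(278379, Pow(Function('F')(696, -486), -1)), Function('R')(598, Function('r')(Mul(7, Pow(-9, -1))))) = Add(Mul(278379, Pow(Add(-236, 696), -1)), Mul(4, Pow(Add(-266, Mul(19, Mul(7, Pow(-9, -1)))), 2))) = Add(Mul(278379, Pow(460, -1)), Mul(4, Pow(Add(-266, Mul(19, Mul(7, Rational(-1, 9)))), 2))) = Add(Mul(278379, Rational(1, 460)), Mul(4, Pow(Add(-266, Mul(19, Rational(-7, 9))), 2))) = Add(Rational(278379, 460), Mul(4, Pow(Add(-266, Rational(-133, 9)), 2))) = Add(Rational(278379, 460), Mul(4, Pow(Rational(-2527, 9), 2))) = Add(Rational(278379, 460), Mul(4, Rational(6385729, 81))) = Add(Rational(278379, 460), Rational(25542916, 81)) = Rational(11772290059, 37260)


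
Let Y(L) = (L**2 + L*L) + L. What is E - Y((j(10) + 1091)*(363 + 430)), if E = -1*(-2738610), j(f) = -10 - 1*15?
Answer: -1429190775216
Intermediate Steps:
j(f) = -25 (j(f) = -10 - 15 = -25)
Y(L) = L + 2*L**2 (Y(L) = (L**2 + L**2) + L = 2*L**2 + L = L + 2*L**2)
E = 2738610
E - Y((j(10) + 1091)*(363 + 430)) = 2738610 - (-25 + 1091)*(363 + 430)*(1 + 2*((-25 + 1091)*(363 + 430))) = 2738610 - 1066*793*(1 + 2*(1066*793)) = 2738610 - 845338*(1 + 2*845338) = 2738610 - 845338*(1 + 1690676) = 2738610 - 845338*1690677 = 2738610 - 1*1429193513826 = 2738610 - 1429193513826 = -1429190775216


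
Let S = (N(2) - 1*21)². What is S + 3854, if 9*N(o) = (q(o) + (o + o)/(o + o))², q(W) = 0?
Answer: 347518/81 ≈ 4290.3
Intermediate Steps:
N(o) = ⅑ (N(o) = (0 + (o + o)/(o + o))²/9 = (0 + (2*o)/((2*o)))²/9 = (0 + (2*o)*(1/(2*o)))²/9 = (0 + 1)²/9 = (⅑)*1² = (⅑)*1 = ⅑)
S = 35344/81 (S = (⅑ - 1*21)² = (⅑ - 21)² = (-188/9)² = 35344/81 ≈ 436.35)
S + 3854 = 35344/81 + 3854 = 347518/81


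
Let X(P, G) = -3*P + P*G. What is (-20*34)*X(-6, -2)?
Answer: -20400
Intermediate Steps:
X(P, G) = -3*P + G*P
(-20*34)*X(-6, -2) = (-20*34)*(-6*(-3 - 2)) = -(-4080)*(-5) = -680*30 = -20400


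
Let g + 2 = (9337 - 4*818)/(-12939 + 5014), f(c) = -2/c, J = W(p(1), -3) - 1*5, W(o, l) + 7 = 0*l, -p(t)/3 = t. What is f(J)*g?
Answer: -1461/3170 ≈ -0.46088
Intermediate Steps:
p(t) = -3*t
W(o, l) = -7 (W(o, l) = -7 + 0*l = -7 + 0 = -7)
J = -12 (J = -7 - 1*5 = -7 - 5 = -12)
g = -4383/1585 (g = -2 + (9337 - 4*818)/(-12939 + 5014) = -2 + (9337 - 3272)/(-7925) = -2 + 6065*(-1/7925) = -2 - 1213/1585 = -4383/1585 ≈ -2.7653)
f(J)*g = -2/(-12)*(-4383/1585) = -2*(-1/12)*(-4383/1585) = (⅙)*(-4383/1585) = -1461/3170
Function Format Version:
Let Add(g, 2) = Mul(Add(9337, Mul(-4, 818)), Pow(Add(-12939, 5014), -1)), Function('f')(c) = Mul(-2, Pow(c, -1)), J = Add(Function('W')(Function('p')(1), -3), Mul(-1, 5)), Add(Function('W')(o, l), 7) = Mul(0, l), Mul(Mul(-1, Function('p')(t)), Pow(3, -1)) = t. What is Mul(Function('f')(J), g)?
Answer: Rational(-1461, 3170) ≈ -0.46088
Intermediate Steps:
Function('p')(t) = Mul(-3, t)
Function('W')(o, l) = -7 (Function('W')(o, l) = Add(-7, Mul(0, l)) = Add(-7, 0) = -7)
J = -12 (J = Add(-7, Mul(-1, 5)) = Add(-7, -5) = -12)
g = Rational(-4383, 1585) (g = Add(-2, Mul(Add(9337, Mul(-4, 818)), Pow(Add(-12939, 5014), -1))) = Add(-2, Mul(Add(9337, -3272), Pow(-7925, -1))) = Add(-2, Mul(6065, Rational(-1, 7925))) = Add(-2, Rational(-1213, 1585)) = Rational(-4383, 1585) ≈ -2.7653)
Mul(Function('f')(J), g) = Mul(Mul(-2, Pow(-12, -1)), Rational(-4383, 1585)) = Mul(Mul(-2, Rational(-1, 12)), Rational(-4383, 1585)) = Mul(Rational(1, 6), Rational(-4383, 1585)) = Rational(-1461, 3170)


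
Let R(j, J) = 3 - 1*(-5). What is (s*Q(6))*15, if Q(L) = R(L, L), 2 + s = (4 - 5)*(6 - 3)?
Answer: -600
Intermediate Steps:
s = -5 (s = -2 + (4 - 5)*(6 - 3) = -2 - 1*3 = -2 - 3 = -5)
R(j, J) = 8 (R(j, J) = 3 + 5 = 8)
Q(L) = 8
(s*Q(6))*15 = -5*8*15 = -40*15 = -600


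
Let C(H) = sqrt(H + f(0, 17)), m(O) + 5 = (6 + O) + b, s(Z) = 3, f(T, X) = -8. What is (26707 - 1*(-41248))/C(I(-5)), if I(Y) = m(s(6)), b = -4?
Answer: -67955*I*sqrt(2)/4 ≈ -24026.0*I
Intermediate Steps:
m(O) = -3 + O (m(O) = -5 + ((6 + O) - 4) = -5 + (2 + O) = -3 + O)
I(Y) = 0 (I(Y) = -3 + 3 = 0)
C(H) = sqrt(-8 + H) (C(H) = sqrt(H - 8) = sqrt(-8 + H))
(26707 - 1*(-41248))/C(I(-5)) = (26707 - 1*(-41248))/(sqrt(-8 + 0)) = (26707 + 41248)/(sqrt(-8)) = 67955/((2*I*sqrt(2))) = 67955*(-I*sqrt(2)/4) = -67955*I*sqrt(2)/4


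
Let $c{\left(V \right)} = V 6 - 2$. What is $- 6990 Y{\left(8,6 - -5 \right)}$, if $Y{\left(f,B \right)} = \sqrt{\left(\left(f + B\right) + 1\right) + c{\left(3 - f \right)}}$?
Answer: $- 13980 i \sqrt{3} \approx - 24214.0 i$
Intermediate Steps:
$c{\left(V \right)} = -2 + 6 V$ ($c{\left(V \right)} = 6 V - 2 = -2 + 6 V$)
$Y{\left(f,B \right)} = \sqrt{17 + B - 5 f}$ ($Y{\left(f,B \right)} = \sqrt{\left(\left(f + B\right) + 1\right) + \left(-2 + 6 \left(3 - f\right)\right)} = \sqrt{\left(\left(B + f\right) + 1\right) - \left(-16 + 6 f\right)} = \sqrt{\left(1 + B + f\right) - \left(-16 + 6 f\right)} = \sqrt{17 + B - 5 f}$)
$- 6990 Y{\left(8,6 - -5 \right)} = - 6990 \sqrt{17 + \left(6 - -5\right) - 40} = - 6990 \sqrt{17 + \left(6 + 5\right) - 40} = - 6990 \sqrt{17 + 11 - 40} = - 6990 \sqrt{-12} = - 6990 \cdot 2 i \sqrt{3} = - 13980 i \sqrt{3}$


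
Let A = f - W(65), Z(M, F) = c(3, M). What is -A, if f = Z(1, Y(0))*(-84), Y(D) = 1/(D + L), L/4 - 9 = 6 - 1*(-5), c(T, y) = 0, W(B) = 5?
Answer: 5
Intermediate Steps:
L = 80 (L = 36 + 4*(6 - 1*(-5)) = 36 + 4*(6 + 5) = 36 + 4*11 = 36 + 44 = 80)
Y(D) = 1/(80 + D) (Y(D) = 1/(D + 80) = 1/(80 + D))
Z(M, F) = 0
f = 0 (f = 0*(-84) = 0)
A = -5 (A = 0 - 1*5 = 0 - 5 = -5)
-A = -1*(-5) = 5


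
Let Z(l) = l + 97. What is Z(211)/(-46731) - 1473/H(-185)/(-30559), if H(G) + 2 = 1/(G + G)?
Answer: -10814427254/352728999363 ≈ -0.030659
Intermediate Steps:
H(G) = -2 + 1/(2*G) (H(G) = -2 + 1/(G + G) = -2 + 1/(2*G))
Z(l) = 97 + l
Z(211)/(-46731) - 1473/H(-185)/(-30559) = (97 + 211)/(-46731) - 1473/(-2 + (½)/(-185))/(-30559) = 308*(-1/46731) - 1473/(-2 + (½)*(-1/185))*(-1/30559) = -308/46731 - 1473/(-2 - 1/370)*(-1/30559) = -308/46731 - 1473/(-741/370)*(-1/30559) = -308/46731 - 1473*(-370/741)*(-1/30559) = -308/46731 + (181670/247)*(-1/30559) = -308/46731 - 181670/7548073 = -10814427254/352728999363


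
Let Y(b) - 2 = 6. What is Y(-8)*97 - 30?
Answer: 746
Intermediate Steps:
Y(b) = 8 (Y(b) = 2 + 6 = 8)
Y(-8)*97 - 30 = 8*97 - 30 = 776 - 30 = 746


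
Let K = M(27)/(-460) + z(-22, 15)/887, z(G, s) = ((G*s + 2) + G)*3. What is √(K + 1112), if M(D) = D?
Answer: √46229817738455/204010 ≈ 33.328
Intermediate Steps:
z(G, s) = 6 + 3*G + 3*G*s (z(G, s) = ((2 + G*s) + G)*3 = (2 + G + G*s)*3 = 6 + 3*G + 3*G*s)
K = -506949/408020 (K = 27/(-460) + (6 + 3*(-22) + 3*(-22)*15)/887 = 27*(-1/460) + (6 - 66 - 990)*(1/887) = -27/460 - 1050*1/887 = -27/460 - 1050/887 = -506949/408020 ≈ -1.2425)
√(K + 1112) = √(-506949/408020 + 1112) = √(453211291/408020) = √46229817738455/204010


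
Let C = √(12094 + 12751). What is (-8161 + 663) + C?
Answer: -7498 + √24845 ≈ -7340.4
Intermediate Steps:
C = √24845 ≈ 157.62
(-8161 + 663) + C = (-8161 + 663) + √24845 = -7498 + √24845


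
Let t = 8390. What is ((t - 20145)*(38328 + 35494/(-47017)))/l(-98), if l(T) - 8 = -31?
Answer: 21182887123910/1081391 ≈ 1.9589e+7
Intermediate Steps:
l(T) = -23 (l(T) = 8 - 31 = -23)
((t - 20145)*(38328 + 35494/(-47017)))/l(-98) = ((8390 - 20145)*(38328 + 35494/(-47017)))/(-23) = -11755*(38328 + 35494*(-1/47017))*(-1/23) = -11755*(38328 - 35494/47017)*(-1/23) = -11755*1802032082/47017*(-1/23) = -21182887123910/47017*(-1/23) = 21182887123910/1081391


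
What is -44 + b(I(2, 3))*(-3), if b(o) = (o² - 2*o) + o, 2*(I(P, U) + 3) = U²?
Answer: -185/4 ≈ -46.250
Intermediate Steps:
I(P, U) = -3 + U²/2
b(o) = o² - o
-44 + b(I(2, 3))*(-3) = -44 + ((-3 + (½)*3²)*(-1 + (-3 + (½)*3²)))*(-3) = -44 + ((-3 + (½)*9)*(-1 + (-3 + (½)*9)))*(-3) = -44 + ((-3 + 9/2)*(-1 + (-3 + 9/2)))*(-3) = -44 + (3*(-1 + 3/2)/2)*(-3) = -44 + ((3/2)*(½))*(-3) = -44 + (¾)*(-3) = -44 - 9/4 = -185/4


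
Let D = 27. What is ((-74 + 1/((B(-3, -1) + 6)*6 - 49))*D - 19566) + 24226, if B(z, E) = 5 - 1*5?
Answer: 34579/13 ≈ 2659.9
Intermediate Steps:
B(z, E) = 0 (B(z, E) = 5 - 5 = 0)
((-74 + 1/((B(-3, -1) + 6)*6 - 49))*D - 19566) + 24226 = ((-74 + 1/((0 + 6)*6 - 49))*27 - 19566) + 24226 = ((-74 + 1/(6*6 - 49))*27 - 19566) + 24226 = ((-74 + 1/(36 - 49))*27 - 19566) + 24226 = ((-74 + 1/(-13))*27 - 19566) + 24226 = ((-74 - 1/13)*27 - 19566) + 24226 = (-963/13*27 - 19566) + 24226 = (-26001/13 - 19566) + 24226 = -280359/13 + 24226 = 34579/13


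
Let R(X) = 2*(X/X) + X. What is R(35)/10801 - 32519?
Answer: -351237682/10801 ≈ -32519.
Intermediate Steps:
R(X) = 2 + X (R(X) = 2*1 + X = 2 + X)
R(35)/10801 - 32519 = (2 + 35)/10801 - 32519 = 37*(1/10801) - 32519 = 37/10801 - 32519 = -351237682/10801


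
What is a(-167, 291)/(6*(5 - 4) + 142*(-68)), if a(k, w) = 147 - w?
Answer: 72/4825 ≈ 0.014922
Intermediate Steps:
a(-167, 291)/(6*(5 - 4) + 142*(-68)) = (147 - 1*291)/(6*(5 - 4) + 142*(-68)) = (147 - 291)/(6*1 - 9656) = -144/(6 - 9656) = -144/(-9650) = -144*(-1/9650) = 72/4825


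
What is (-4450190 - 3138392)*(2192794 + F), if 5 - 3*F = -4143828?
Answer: -81366407749130/3 ≈ -2.7122e+13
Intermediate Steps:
F = 4143833/3 (F = 5/3 - 1/3*(-4143828) = 5/3 + 1381276 = 4143833/3 ≈ 1.3813e+6)
(-4450190 - 3138392)*(2192794 + F) = (-4450190 - 3138392)*(2192794 + 4143833/3) = -7588582*10722215/3 = -81366407749130/3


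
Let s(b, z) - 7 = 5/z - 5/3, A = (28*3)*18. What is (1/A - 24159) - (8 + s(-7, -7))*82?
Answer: -38092967/1512 ≈ -25194.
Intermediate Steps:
A = 1512 (A = 84*18 = 1512)
s(b, z) = 16/3 + 5/z (s(b, z) = 7 + (5/z - 5/3) = 7 + (-5/3 + 5/z) = 16/3 + 5/z)
(1/A - 24159) - (8 + s(-7, -7))*82 = (1/1512 - 24159) - (8 + (16/3 + 5/(-7)))*82 = (1/1512 - 24159) - (8 + (16/3 + 5*(-1/7)))*82 = -36528407/1512 - (8 + (16/3 - 5/7))*82 = -36528407/1512 - (8 + 97/21)*82 = -36528407/1512 - 265*82/21 = -36528407/1512 - 1*21730/21 = -36528407/1512 - 21730/21 = -38092967/1512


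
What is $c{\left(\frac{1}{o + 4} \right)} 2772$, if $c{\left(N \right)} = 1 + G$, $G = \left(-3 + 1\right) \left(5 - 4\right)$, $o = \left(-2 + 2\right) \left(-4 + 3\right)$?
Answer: $-2772$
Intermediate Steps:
$o = 0$ ($o = 0 \left(-1\right) = 0$)
$G = -2$ ($G = \left(-2\right) 1 = -2$)
$c{\left(N \right)} = -1$ ($c{\left(N \right)} = 1 - 2 = -1$)
$c{\left(\frac{1}{o + 4} \right)} 2772 = \left(-1\right) 2772 = -2772$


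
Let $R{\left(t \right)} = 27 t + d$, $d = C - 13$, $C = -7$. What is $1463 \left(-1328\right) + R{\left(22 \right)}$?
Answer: $-1942290$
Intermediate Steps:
$d = -20$ ($d = -7 - 13 = -20$)
$R{\left(t \right)} = -20 + 27 t$ ($R{\left(t \right)} = 27 t - 20 = -20 + 27 t$)
$1463 \left(-1328\right) + R{\left(22 \right)} = 1463 \left(-1328\right) + \left(-20 + 27 \cdot 22\right) = -1942864 + \left(-20 + 594\right) = -1942864 + 574 = -1942290$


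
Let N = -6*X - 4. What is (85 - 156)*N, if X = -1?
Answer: -142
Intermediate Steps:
N = 2 (N = -6*(-1) - 4 = 6 - 4 = 2)
(85 - 156)*N = (85 - 156)*2 = -71*2 = -142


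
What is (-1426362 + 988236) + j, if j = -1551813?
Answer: -1989939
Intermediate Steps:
(-1426362 + 988236) + j = (-1426362 + 988236) - 1551813 = -438126 - 1551813 = -1989939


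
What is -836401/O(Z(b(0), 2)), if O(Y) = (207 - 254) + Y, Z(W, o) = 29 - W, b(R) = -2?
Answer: 836401/16 ≈ 52275.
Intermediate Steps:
O(Y) = -47 + Y
-836401/O(Z(b(0), 2)) = -836401/(-47 + (29 - 1*(-2))) = -836401/(-47 + (29 + 2)) = -836401/(-47 + 31) = -836401/(-16) = -836401*(-1/16) = 836401/16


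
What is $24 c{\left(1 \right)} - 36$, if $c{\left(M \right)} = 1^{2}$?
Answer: $-12$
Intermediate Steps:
$c{\left(M \right)} = 1$
$24 c{\left(1 \right)} - 36 = 24 \cdot 1 - 36 = 24 - 36 = -12$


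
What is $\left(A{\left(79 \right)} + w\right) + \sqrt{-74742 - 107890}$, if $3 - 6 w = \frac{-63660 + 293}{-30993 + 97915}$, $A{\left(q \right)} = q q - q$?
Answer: $\frac{2474504317}{401532} + 2 i \sqrt{45658} \approx 6162.7 + 427.35 i$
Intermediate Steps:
$A{\left(q \right)} = q^{2} - q$
$w = \frac{264133}{401532}$ ($w = \frac{1}{2} - \frac{\left(-63660 + 293\right) \frac{1}{-30993 + 97915}}{6} = \frac{1}{2} - \frac{\left(-63367\right) \frac{1}{66922}}{6} = \frac{1}{2} - - \frac{63367}{401532} = \frac{1}{2} + \frac{63367}{401532} = \frac{264133}{401532} \approx 0.65781$)
$\left(A{\left(79 \right)} + w\right) + \sqrt{-74742 - 107890} = \left(79 \left(-1 + 79\right) + \frac{264133}{401532}\right) + \sqrt{-74742 - 107890} = \left(79 \cdot 78 + \frac{264133}{401532}\right) + \sqrt{-182632} = \left(6162 + \frac{264133}{401532}\right) + 2 i \sqrt{45658} = \frac{2474504317}{401532} + 2 i \sqrt{45658}$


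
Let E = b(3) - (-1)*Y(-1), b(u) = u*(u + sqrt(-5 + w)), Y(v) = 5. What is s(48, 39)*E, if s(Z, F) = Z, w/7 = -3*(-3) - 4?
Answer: 672 + 144*sqrt(30) ≈ 1460.7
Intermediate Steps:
w = 35 (w = 7*(-3*(-3) - 4) = 7*(9 - 4) = 7*5 = 35)
b(u) = u*(u + sqrt(30)) (b(u) = u*(u + sqrt(-5 + 35)) = u*(u + sqrt(30)))
E = 14 + 3*sqrt(30) (E = 3*(3 + sqrt(30)) - (-1)*5 = (9 + 3*sqrt(30)) - 1*(-5) = (9 + 3*sqrt(30)) + 5 = 14 + 3*sqrt(30) ≈ 30.432)
s(48, 39)*E = 48*(14 + 3*sqrt(30)) = 672 + 144*sqrt(30)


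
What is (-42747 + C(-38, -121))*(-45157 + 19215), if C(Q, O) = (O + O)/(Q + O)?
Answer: 176315607202/159 ≈ 1.1089e+9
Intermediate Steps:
C(Q, O) = 2*O/(O + Q) (C(Q, O) = (2*O)/(O + Q) = 2*O/(O + Q))
(-42747 + C(-38, -121))*(-45157 + 19215) = (-42747 + 2*(-121)/(-121 - 38))*(-45157 + 19215) = (-42747 + 2*(-121)/(-159))*(-25942) = (-42747 + 2*(-121)*(-1/159))*(-25942) = (-42747 + 242/159)*(-25942) = -6796531/159*(-25942) = 176315607202/159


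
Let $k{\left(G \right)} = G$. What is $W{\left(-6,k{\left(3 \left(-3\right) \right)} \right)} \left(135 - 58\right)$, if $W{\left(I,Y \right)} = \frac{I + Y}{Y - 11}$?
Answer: $\frac{231}{4} \approx 57.75$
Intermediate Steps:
$W{\left(I,Y \right)} = \frac{I + Y}{-11 + Y}$
$W{\left(-6,k{\left(3 \left(-3\right) \right)} \right)} \left(135 - 58\right) = \frac{-6 + 3 \left(-3\right)}{-11 + 3 \left(-3\right)} \left(135 - 58\right) = \frac{-6 - 9}{-11 - 9} \cdot 77 = \frac{1}{-20} \left(-15\right) 77 = \left(- \frac{1}{20}\right) \left(-15\right) 77 = \frac{3}{4} \cdot 77 = \frac{231}{4}$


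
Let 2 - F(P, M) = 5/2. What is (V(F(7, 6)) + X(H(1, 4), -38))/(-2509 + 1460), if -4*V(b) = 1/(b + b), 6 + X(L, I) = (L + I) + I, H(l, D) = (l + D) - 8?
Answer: 339/4196 ≈ 0.080791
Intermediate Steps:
H(l, D) = -8 + D + l (H(l, D) = (D + l) - 8 = -8 + D + l)
X(L, I) = -6 + L + 2*I (X(L, I) = -6 + ((L + I) + I) = -6 + ((I + L) + I) = -6 + (L + 2*I) = -6 + L + 2*I)
F(P, M) = -½ (F(P, M) = 2 - 5/2 = -½)
V(b) = -1/(8*b) (V(b) = -1/(4*(b + b)) = -1/(2*b)/4 = -1/(8*b))
(V(F(7, 6)) + X(H(1, 4), -38))/(-2509 + 1460) = (-1/(8*(-½)) + (-6 + (-8 + 4 + 1) + 2*(-38)))/(-2509 + 1460) = (-⅛*(-2) + (-6 - 3 - 76))/(-1049) = (¼ - 85)*(-1/1049) = -339/4*(-1/1049) = 339/4196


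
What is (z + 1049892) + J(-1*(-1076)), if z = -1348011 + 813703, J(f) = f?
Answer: 516660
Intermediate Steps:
z = -534308
(z + 1049892) + J(-1*(-1076)) = (-534308 + 1049892) - 1*(-1076) = 515584 + 1076 = 516660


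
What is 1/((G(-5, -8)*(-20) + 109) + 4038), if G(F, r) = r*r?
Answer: 1/2867 ≈ 0.00034880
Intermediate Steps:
G(F, r) = r**2
1/((G(-5, -8)*(-20) + 109) + 4038) = 1/(((-8)**2*(-20) + 109) + 4038) = 1/((64*(-20) + 109) + 4038) = 1/((-1280 + 109) + 4038) = 1/(-1171 + 4038) = 1/2867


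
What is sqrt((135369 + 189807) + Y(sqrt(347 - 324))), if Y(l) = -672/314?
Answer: 2*sqrt(2003802618)/157 ≈ 570.24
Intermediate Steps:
Y(l) = -336/157 (Y(l) = -672*1/314 = -336/157)
sqrt((135369 + 189807) + Y(sqrt(347 - 324))) = sqrt((135369 + 189807) - 336/157) = sqrt(325176 - 336/157) = sqrt(51052296/157) = 2*sqrt(2003802618)/157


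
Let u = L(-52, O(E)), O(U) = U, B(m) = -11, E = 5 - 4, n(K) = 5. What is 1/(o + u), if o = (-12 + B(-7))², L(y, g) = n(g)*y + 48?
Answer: 1/317 ≈ 0.0031546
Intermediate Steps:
E = 1
L(y, g) = 48 + 5*y (L(y, g) = 5*y + 48 = 48 + 5*y)
u = -212 (u = 48 + 5*(-52) = 48 - 260 = -212)
o = 529 (o = (-12 - 11)² = (-23)² = 529)
1/(o + u) = 1/(529 - 212) = 1/317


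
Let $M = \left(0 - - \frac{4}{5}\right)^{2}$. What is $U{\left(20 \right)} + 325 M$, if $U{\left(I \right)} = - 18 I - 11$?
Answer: $-163$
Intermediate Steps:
$U{\left(I \right)} = -11 - 18 I$
$M = \frac{16}{25}$ ($M = \left(0 - - \frac{4}{5}\right)^{2} = \left(0 + \left(- \frac{1}{5} + 1\right)\right)^{2} = \left(0 + \frac{4}{5}\right)^{2} = \left(\frac{4}{5}\right)^{2} = \frac{16}{25} \approx 0.64$)
$U{\left(20 \right)} + 325 M = \left(-11 - 360\right) + 325 \cdot \frac{16}{25} = \left(-11 - 360\right) + 208 = -371 + 208 = -163$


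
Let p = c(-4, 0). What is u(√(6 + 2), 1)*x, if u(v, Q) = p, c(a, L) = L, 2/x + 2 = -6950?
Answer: 0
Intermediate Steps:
x = -1/3476 (x = 2/(-2 - 6950) = 2/(-6952) = 2*(-1/6952) = -1/3476 ≈ -0.00028769)
p = 0
u(v, Q) = 0
u(√(6 + 2), 1)*x = 0*(-1/3476) = 0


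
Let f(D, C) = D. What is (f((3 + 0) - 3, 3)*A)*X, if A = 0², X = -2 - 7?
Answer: 0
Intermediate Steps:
X = -9
A = 0
(f((3 + 0) - 3, 3)*A)*X = (((3 + 0) - 3)*0)*(-9) = ((3 - 3)*0)*(-9) = (0*0)*(-9) = 0*(-9) = 0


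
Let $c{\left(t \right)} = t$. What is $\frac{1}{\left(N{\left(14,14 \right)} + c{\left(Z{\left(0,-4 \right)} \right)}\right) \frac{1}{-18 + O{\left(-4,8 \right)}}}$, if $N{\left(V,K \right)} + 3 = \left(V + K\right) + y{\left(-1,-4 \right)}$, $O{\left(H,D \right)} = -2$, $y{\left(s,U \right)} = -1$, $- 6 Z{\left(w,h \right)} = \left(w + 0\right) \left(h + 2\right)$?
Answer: $- \frac{5}{6} \approx -0.83333$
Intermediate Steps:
$Z{\left(w,h \right)} = - \frac{w \left(2 + h\right)}{6}$ ($Z{\left(w,h \right)} = - \frac{\left(w + 0\right) \left(h + 2\right)}{6} = - \frac{w \left(2 + h\right)}{6}$)
$N{\left(V,K \right)} = -4 + K + V$ ($N{\left(V,K \right)} = -3 - \left(1 - K - V\right) = -3 + \left(-1 + K + V\right) = -4 + K + V$)
$\frac{1}{\left(N{\left(14,14 \right)} + c{\left(Z{\left(0,-4 \right)} \right)}\right) \frac{1}{-18 + O{\left(-4,8 \right)}}} = \frac{1}{\left(\left(-4 + 14 + 14\right) - 0 \left(2 - 4\right)\right) \frac{1}{-18 - 2}} = \frac{1}{\left(24 - 0 \left(-2\right)\right) \frac{1}{-20}} = \frac{1}{\left(24 + 0\right) \left(- \frac{1}{20}\right)} = \frac{1}{24 \left(- \frac{1}{20}\right)} = \frac{1}{- \frac{6}{5}} = - \frac{5}{6}$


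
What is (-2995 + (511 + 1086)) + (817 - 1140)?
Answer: -1721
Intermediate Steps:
(-2995 + (511 + 1086)) + (817 - 1140) = (-2995 + 1597) - 323 = -1398 - 323 = -1721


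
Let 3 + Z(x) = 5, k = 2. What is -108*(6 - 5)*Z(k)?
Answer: -216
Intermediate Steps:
Z(x) = 2 (Z(x) = -3 + 5 = 2)
-108*(6 - 5)*Z(k) = -108*(6 - 5)*2 = -108*2 = -216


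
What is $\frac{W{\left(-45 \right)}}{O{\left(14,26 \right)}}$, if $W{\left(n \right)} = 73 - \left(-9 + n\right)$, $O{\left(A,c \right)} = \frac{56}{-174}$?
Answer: $- \frac{11049}{28} \approx -394.61$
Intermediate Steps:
$O{\left(A,c \right)} = - \frac{28}{87}$ ($O{\left(A,c \right)} = 56 \left(- \frac{1}{174}\right) = - \frac{28}{87}$)
$W{\left(n \right)} = 82 - n$ ($W{\left(n \right)} = 73 - \left(-9 + n\right) = 82 - n$)
$\frac{W{\left(-45 \right)}}{O{\left(14,26 \right)}} = \frac{82 - -45}{- \frac{28}{87}} = \left(82 + 45\right) \left(- \frac{87}{28}\right) = 127 \left(- \frac{87}{28}\right) = - \frac{11049}{28}$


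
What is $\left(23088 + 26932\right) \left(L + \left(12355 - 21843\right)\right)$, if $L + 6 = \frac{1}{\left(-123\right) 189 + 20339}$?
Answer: $- \frac{345244955265}{727} \approx -4.7489 \cdot 10^{8}$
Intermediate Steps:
$L = - \frac{17449}{2908}$ ($L = -6 + \frac{1}{\left(-123\right) 189 + 20339} = -6 + \frac{1}{-23247 + 20339} = -6 + \frac{1}{-2908} = -6 - \frac{1}{2908} = - \frac{17449}{2908} \approx -6.0003$)
$\left(23088 + 26932\right) \left(L + \left(12355 - 21843\right)\right) = \left(23088 + 26932\right) \left(- \frac{17449}{2908} + \left(12355 - 21843\right)\right) = 50020 \left(- \frac{17449}{2908} - 9488\right) = 50020 \left(- \frac{27608553}{2908}\right) = - \frac{345244955265}{727}$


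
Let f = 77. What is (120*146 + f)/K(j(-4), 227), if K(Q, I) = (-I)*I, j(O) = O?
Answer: -17597/51529 ≈ -0.34150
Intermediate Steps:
K(Q, I) = -I²
(120*146 + f)/K(j(-4), 227) = (120*146 + 77)/((-1*227²)) = (17520 + 77)/((-1*51529)) = 17597/(-51529) = 17597*(-1/51529) = -17597/51529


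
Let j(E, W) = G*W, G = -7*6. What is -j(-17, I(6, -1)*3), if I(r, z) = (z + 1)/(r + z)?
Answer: 0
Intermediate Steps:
I(r, z) = (1 + z)/(r + z)
G = -42
j(E, W) = -42*W
-j(-17, I(6, -1)*3) = -(-42)*((1 - 1)/(6 - 1))*3 = -(-42)*(0/5)*3 = -(-42)*((1/5)*0)*3 = -(-42)*0*3 = -(-42)*0 = -1*0 = 0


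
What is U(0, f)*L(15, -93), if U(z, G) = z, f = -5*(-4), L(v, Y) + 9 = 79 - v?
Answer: 0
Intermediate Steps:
L(v, Y) = 70 - v (L(v, Y) = -9 + (79 - v) = 70 - v)
f = 20
U(0, f)*L(15, -93) = 0*(70 - 1*15) = 0*(70 - 15) = 0*55 = 0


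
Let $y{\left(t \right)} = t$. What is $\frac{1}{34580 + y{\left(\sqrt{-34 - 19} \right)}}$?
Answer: $\frac{34580}{1195776453} - \frac{i \sqrt{53}}{1195776453} \approx 2.8918 \cdot 10^{-5} - 6.0882 \cdot 10^{-9} i$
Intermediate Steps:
$\frac{1}{34580 + y{\left(\sqrt{-34 - 19} \right)}} = \frac{1}{34580 + \sqrt{-34 - 19}} = \frac{1}{34580 + \sqrt{-53}} = \frac{1}{34580 + i \sqrt{53}}$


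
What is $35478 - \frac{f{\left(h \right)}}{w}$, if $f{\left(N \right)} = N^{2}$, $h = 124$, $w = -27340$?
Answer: $\frac{242495974}{6835} \approx 35479.0$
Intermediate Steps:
$35478 - \frac{f{\left(h \right)}}{w} = 35478 - \frac{124^{2}}{-27340} = 35478 - 15376 \left(- \frac{1}{27340}\right) = 35478 - - \frac{3844}{6835} = 35478 + \frac{3844}{6835} = \frac{242495974}{6835}$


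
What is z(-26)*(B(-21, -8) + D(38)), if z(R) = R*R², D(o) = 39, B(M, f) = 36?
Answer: -1318200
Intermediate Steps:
z(R) = R³
z(-26)*(B(-21, -8) + D(38)) = (-26)³*(36 + 39) = -17576*75 = -1318200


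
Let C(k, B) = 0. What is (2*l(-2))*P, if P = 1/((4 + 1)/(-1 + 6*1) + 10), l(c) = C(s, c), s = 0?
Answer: 0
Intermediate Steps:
l(c) = 0
P = 1/11 (P = 1/(5/(-1 + 6) + 10) = 1/(5/5 + 10) = 1/(5*(⅕) + 10) = 1/(1 + 10) = 1/11 ≈ 0.090909)
(2*l(-2))*P = (2*0)*(1/11) = 0*(1/11) = 0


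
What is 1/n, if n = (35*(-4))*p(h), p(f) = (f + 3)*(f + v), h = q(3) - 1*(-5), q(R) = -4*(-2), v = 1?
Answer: -1/31360 ≈ -3.1888e-5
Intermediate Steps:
q(R) = 8
h = 13 (h = 8 - 1*(-5) = 8 + 5 = 13)
p(f) = (1 + f)*(3 + f) (p(f) = (f + 3)*(f + 1) = (3 + f)*(1 + f) = (1 + f)*(3 + f))
n = -31360 (n = (35*(-4))*(3 + 13² + 4*13) = -140*(3 + 169 + 52) = -140*224 = -31360)
1/n = 1/(-31360) = -1/31360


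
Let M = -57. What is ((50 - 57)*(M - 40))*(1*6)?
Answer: 4074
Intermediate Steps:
((50 - 57)*(M - 40))*(1*6) = ((50 - 57)*(-57 - 40))*(1*6) = -7*(-97)*6 = 679*6 = 4074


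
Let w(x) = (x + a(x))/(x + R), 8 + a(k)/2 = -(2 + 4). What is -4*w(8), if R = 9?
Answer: 80/17 ≈ 4.7059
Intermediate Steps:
a(k) = -28 (a(k) = -16 + 2*(-(2 + 4)) = -16 + 2*(-1*6) = -16 + 2*(-6) = -16 - 12 = -28)
w(x) = (-28 + x)/(9 + x) (w(x) = (x - 28)/(x + 9) = (-28 + x)/(9 + x))
-4*w(8) = -4*(-28 + 8)/(9 + 8) = -4*(-20)/17 = -4*(-20/17) = 80/17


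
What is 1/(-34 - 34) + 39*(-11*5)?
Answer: -145861/68 ≈ -2145.0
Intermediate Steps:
1/(-34 - 34) + 39*(-11*5) = 1/(-68) + 39*(-55) = -1/68 - 2145 = -145861/68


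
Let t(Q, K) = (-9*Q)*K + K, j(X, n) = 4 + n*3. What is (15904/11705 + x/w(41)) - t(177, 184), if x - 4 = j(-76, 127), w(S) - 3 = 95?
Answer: 336020891357/1147090 ≈ 2.9293e+5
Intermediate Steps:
w(S) = 98 (w(S) = 3 + 95 = 98)
j(X, n) = 4 + 3*n
x = 389 (x = 4 + (4 + 3*127) = 4 + (4 + 381) = 4 + 385 = 389)
t(Q, K) = K - 9*K*Q (t(Q, K) = -9*K*Q + K = K - 9*K*Q)
(15904/11705 + x/w(41)) - t(177, 184) = (15904/11705 + 389/98) - 184*(1 - 9*177) = (15904*(1/11705) + 389*(1/98)) - 184*(1 - 1593) = (15904/11705 + 389/98) - 184*(-1592) = 6111837/1147090 - 1*(-292928) = 6111837/1147090 + 292928 = 336020891357/1147090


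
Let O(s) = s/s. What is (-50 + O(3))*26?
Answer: -1274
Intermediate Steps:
O(s) = 1
(-50 + O(3))*26 = (-50 + 1)*26 = -49*26 = -1274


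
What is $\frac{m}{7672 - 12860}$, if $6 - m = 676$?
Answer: $\frac{335}{2594} \approx 0.12914$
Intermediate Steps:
$m = -670$ ($m = 6 - 676 = -670$)
$\frac{m}{7672 - 12860} = - \frac{670}{7672 - 12860} = - \frac{670}{-5188} = \left(-670\right) \left(- \frac{1}{5188}\right) = \frac{335}{2594}$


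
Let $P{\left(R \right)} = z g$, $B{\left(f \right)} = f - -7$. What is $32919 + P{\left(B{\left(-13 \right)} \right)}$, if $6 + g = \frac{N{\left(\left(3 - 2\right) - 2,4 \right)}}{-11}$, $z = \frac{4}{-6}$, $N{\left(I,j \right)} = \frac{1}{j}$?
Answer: $\frac{2172919}{66} \approx 32923.0$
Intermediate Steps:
$B{\left(f \right)} = 7 + f$ ($B{\left(f \right)} = f + 7 = 7 + f$)
$z = - \frac{2}{3}$ ($z = 4 \left(- \frac{1}{6}\right) = - \frac{2}{3} \approx -0.66667$)
$g = - \frac{265}{44}$ ($g = -6 + \frac{1}{4 \left(-11\right)} = -6 + \frac{1}{4} \left(- \frac{1}{11}\right) = -6 - \frac{1}{44} = - \frac{265}{44} \approx -6.0227$)
$P{\left(R \right)} = \frac{265}{66}$ ($P{\left(R \right)} = \left(- \frac{2}{3}\right) \left(- \frac{265}{44}\right) = \frac{265}{66}$)
$32919 + P{\left(B{\left(-13 \right)} \right)} = 32919 + \frac{265}{66} = \frac{2172919}{66}$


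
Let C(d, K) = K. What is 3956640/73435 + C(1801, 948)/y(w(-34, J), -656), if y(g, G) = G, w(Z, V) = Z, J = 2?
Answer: 126296973/2408668 ≈ 52.434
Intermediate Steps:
3956640/73435 + C(1801, 948)/y(w(-34, J), -656) = 3956640/73435 + 948/(-656) = 3956640*(1/73435) + 948*(-1/656) = 791328/14687 - 237/164 = 126296973/2408668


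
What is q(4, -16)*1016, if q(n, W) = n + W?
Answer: -12192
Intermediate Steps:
q(n, W) = W + n
q(4, -16)*1016 = (-16 + 4)*1016 = -12*1016 = -12192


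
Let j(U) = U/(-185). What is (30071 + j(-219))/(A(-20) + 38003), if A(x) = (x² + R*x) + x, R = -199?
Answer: 5563354/7837155 ≈ 0.70987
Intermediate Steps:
j(U) = -U/185 (j(U) = U*(-1/185) = -U/185)
A(x) = x² - 198*x (A(x) = (x² - 199*x) + x = x² - 198*x)
(30071 + j(-219))/(A(-20) + 38003) = (30071 - 1/185*(-219))/(-20*(-198 - 20) + 38003) = (30071 + 219/185)/(-20*(-218) + 38003) = 5563354/(185*(4360 + 38003)) = (5563354/185)/42363 = (5563354/185)*(1/42363) = 5563354/7837155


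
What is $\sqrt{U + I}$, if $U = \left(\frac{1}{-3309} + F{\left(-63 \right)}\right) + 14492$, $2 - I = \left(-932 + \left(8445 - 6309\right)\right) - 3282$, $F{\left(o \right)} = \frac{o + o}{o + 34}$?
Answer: $\frac{\sqrt{152643492690717}}{95961} \approx 128.75$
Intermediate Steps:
$F{\left(o \right)} = \frac{2 o}{34 + o}$
$I = 2080$ ($I = 2 - \left(\left(-932 + \left(8445 - 6309\right)\right) - 3282\right) = 2 - \left(\left(-932 + 2136\right) - 3282\right) = 2 - \left(1204 - 3282\right) = 2 - -2078 = 2 + 2078 = 2080$)
$U = \frac{1391083717}{95961}$ ($U = \left(\frac{1}{-3309} + 2 \left(-63\right) \frac{1}{34 - 63}\right) + 14492 = \left(- \frac{1}{3309} + 2 \left(-63\right) \frac{1}{-29}\right) + 14492 = \left(- \frac{1}{3309} + 2 \left(-63\right) \left(- \frac{1}{29}\right)\right) + 14492 = \left(- \frac{1}{3309} + \frac{126}{29}\right) + 14492 = \frac{416905}{95961} + 14492 = \frac{1391083717}{95961} \approx 14496.0$)
$\sqrt{U + I} = \sqrt{\frac{1391083717}{95961} + 2080} = \sqrt{\frac{1590682597}{95961}} = \frac{\sqrt{152643492690717}}{95961}$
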